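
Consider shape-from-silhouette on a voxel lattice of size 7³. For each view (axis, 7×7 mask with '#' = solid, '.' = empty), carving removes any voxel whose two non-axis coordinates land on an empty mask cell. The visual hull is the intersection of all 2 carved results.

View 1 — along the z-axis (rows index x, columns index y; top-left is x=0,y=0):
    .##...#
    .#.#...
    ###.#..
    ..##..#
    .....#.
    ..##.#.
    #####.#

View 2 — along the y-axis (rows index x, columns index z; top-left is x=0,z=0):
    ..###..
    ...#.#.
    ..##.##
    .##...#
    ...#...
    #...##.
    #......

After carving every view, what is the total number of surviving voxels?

full grid |V| = 343
V1 z: intersect with XY mask (22 set) -- 154 left
V2 y: intersect with XZ mask (17 set) -- 54 left

voxel count = 54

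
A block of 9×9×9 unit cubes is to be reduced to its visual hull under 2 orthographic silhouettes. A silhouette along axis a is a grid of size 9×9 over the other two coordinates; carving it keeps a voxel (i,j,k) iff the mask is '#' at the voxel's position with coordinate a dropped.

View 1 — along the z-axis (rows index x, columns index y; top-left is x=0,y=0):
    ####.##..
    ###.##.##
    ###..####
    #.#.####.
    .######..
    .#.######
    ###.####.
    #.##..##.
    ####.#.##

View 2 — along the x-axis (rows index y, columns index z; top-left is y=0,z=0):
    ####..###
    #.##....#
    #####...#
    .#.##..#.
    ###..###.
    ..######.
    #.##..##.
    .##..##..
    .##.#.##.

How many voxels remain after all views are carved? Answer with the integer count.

|visual hull| = 306

full grid |V| = 729
  1. axis=2 (XY plane), |mask|=58  ⇒  voxels=522
  2. axis=0 (YZ plane), |mask|=47  ⇒  voxels=306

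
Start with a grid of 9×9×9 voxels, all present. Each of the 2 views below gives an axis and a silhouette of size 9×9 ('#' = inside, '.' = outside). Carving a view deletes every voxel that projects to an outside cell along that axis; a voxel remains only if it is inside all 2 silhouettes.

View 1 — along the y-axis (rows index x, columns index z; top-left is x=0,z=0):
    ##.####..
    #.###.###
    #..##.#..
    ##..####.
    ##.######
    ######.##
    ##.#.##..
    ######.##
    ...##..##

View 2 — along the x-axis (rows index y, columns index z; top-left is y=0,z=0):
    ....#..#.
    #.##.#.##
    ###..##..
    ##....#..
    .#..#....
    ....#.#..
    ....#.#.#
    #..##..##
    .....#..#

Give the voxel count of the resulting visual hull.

start: 9×9×9 = 729 voxels
  1. axis=1 (XZ plane), |mask|=56  ⇒  voxels=504
  2. axis=0 (YZ plane), |mask|=30  ⇒  voxels=192

192 voxels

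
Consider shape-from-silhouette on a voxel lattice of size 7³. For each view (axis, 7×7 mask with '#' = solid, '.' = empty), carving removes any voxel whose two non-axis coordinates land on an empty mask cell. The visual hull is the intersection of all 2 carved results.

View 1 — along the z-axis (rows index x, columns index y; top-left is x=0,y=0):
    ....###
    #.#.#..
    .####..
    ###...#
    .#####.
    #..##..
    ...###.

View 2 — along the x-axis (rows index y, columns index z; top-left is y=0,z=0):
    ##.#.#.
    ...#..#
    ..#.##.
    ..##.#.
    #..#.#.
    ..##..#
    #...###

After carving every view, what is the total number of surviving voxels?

full grid |V| = 343
  1. axis=2 (XY plane), |mask|=25  ⇒  voxels=175
  2. axis=0 (YZ plane), |mask|=22  ⇒  voxels=77

voxel count = 77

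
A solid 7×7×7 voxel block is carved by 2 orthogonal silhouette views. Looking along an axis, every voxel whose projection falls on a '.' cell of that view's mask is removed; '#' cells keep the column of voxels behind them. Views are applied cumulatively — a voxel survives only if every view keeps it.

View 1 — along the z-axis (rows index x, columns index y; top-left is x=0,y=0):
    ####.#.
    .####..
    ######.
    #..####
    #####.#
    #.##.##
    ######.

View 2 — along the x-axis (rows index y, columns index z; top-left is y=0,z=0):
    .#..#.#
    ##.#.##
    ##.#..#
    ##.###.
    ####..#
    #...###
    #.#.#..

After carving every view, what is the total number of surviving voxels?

voxel count = 156

start: 7×7×7 = 343 voxels
carve view 1 (along z, XY-mask fill 37/49): 259 voxels remain
carve view 2 (along x, YZ-mask fill 29/49): 156 voxels remain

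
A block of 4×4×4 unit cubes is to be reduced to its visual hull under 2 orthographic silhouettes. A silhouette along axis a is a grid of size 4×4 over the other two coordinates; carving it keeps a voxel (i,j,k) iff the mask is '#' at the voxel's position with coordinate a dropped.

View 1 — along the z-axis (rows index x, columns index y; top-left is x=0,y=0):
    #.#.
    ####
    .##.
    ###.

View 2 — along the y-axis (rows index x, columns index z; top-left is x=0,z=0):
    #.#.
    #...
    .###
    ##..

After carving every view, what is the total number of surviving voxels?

voxel count = 20

initial block: 4^3 = 64
step 1: project along z, AND mask (11/16) → |grid| = 44
step 2: project along y, AND mask (8/16) → |grid| = 20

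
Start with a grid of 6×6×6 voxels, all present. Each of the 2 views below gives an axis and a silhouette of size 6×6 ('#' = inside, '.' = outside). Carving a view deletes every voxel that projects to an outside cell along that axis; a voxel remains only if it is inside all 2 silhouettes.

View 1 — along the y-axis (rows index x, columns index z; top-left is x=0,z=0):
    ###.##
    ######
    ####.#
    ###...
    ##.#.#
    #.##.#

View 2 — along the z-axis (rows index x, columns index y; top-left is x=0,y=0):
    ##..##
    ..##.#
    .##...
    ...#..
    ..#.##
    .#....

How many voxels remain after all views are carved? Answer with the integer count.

remaining voxels: 67

before carving: 216 voxels (6×6×6)
after view 1 [y-axis, 27 of 36 cells solid] → remaining = 162
after view 2 [z-axis, 14 of 36 cells solid] → remaining = 67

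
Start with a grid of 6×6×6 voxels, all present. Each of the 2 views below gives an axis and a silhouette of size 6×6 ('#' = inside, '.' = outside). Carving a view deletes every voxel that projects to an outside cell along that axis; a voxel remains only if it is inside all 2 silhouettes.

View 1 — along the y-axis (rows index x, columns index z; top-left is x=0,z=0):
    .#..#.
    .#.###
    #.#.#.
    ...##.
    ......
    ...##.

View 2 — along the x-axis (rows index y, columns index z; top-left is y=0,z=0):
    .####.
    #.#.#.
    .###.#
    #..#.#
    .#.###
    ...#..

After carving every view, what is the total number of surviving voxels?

voxel count = 44

start: 6×6×6 = 216 voxels
[1] y-view keeps 13 columns → grid now 78
[2] x-view keeps 19 columns → grid now 44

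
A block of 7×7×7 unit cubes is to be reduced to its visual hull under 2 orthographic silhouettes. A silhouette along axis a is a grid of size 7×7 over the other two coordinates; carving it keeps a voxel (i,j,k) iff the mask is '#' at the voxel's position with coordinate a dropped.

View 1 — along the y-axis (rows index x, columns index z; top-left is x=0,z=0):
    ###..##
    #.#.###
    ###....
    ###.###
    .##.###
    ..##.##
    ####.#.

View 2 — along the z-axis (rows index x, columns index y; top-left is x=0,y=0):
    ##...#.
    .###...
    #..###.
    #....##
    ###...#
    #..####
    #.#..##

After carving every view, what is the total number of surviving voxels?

full grid |V| = 343
after view 1 [y-axis, 33 of 49 cells solid] → remaining = 231
after view 2 [z-axis, 26 of 49 cells solid] → remaining = 120

remaining voxels: 120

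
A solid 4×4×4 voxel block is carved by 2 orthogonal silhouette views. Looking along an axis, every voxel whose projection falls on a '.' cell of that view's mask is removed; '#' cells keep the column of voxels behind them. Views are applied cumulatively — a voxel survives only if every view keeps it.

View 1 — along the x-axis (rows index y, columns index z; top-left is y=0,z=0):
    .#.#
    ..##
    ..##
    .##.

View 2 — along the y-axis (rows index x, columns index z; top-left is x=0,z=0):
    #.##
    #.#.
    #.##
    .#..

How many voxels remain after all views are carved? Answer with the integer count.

voxel count = 17

full grid |V| = 64
step 1: project along x, AND mask (8/16) → |grid| = 32
step 2: project along y, AND mask (9/16) → |grid| = 17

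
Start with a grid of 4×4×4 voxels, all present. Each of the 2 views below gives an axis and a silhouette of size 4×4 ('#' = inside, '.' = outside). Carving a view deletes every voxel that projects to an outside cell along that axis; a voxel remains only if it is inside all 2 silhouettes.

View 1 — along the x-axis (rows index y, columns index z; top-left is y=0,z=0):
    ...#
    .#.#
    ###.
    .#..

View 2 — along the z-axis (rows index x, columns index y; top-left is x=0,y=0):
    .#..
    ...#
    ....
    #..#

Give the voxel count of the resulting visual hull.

|visual hull| = 5

full grid |V| = 64
carve view 1 (along x, YZ-mask fill 7/16): 28 voxels remain
carve view 2 (along z, XY-mask fill 4/16): 5 voxels remain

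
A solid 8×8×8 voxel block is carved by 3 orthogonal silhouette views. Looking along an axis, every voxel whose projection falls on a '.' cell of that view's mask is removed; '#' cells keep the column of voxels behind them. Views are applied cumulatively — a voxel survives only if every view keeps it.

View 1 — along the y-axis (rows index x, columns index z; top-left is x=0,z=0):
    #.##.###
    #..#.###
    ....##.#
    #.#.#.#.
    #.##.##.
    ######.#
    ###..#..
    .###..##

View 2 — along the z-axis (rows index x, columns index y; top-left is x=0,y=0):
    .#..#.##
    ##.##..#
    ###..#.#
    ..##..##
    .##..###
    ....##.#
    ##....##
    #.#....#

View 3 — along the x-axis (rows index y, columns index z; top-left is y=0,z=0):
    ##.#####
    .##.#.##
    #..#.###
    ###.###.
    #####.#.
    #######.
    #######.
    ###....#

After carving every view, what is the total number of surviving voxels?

before carving: 512 voxels (8×8×8)
V1 y: intersect with XZ mask (39 set) -- 312 left
V2 z: intersect with XY mask (33 set) -- 157 left
V3 x: intersect with YZ mask (47 set) -- 107 left

|visual hull| = 107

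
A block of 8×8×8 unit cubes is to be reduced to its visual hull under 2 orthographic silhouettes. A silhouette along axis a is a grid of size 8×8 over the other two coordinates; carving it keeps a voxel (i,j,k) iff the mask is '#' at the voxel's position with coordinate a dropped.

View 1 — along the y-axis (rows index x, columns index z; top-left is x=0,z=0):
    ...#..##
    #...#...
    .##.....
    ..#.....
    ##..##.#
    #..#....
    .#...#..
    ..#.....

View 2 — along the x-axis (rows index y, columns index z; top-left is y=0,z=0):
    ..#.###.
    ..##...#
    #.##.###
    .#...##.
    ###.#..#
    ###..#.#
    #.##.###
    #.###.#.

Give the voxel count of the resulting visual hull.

84 voxels

start: 8×8×8 = 512 voxels
  1. axis=1 (XZ plane), |mask|=18  ⇒  voxels=144
  2. axis=0 (YZ plane), |mask|=37  ⇒  voxels=84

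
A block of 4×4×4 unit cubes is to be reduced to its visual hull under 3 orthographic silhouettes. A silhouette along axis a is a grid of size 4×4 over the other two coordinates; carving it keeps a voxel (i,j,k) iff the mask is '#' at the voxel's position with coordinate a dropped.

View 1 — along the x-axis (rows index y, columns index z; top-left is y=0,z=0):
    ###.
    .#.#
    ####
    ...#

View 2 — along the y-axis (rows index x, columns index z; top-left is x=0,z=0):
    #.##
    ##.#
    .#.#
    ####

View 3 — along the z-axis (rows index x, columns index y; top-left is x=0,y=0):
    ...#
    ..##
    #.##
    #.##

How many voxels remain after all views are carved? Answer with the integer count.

before carving: 64 voxels (4×4×4)
step 1: project along x, AND mask (10/16) → |grid| = 40
step 2: project along y, AND mask (12/16) → |grid| = 31
step 3: project along z, AND mask (9/16) → |grid| = 17

|visual hull| = 17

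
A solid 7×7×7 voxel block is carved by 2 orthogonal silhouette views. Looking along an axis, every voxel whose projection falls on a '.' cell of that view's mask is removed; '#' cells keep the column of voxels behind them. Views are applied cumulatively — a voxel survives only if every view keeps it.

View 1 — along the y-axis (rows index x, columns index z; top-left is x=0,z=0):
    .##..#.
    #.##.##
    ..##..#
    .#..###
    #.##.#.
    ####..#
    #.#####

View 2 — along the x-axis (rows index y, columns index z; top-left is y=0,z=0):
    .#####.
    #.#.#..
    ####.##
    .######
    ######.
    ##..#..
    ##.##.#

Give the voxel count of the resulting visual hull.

before carving: 343 voxels (7×7×7)
  1. axis=1 (XZ plane), |mask|=30  ⇒  voxels=210
  2. axis=0 (YZ plane), |mask|=34  ⇒  voxels=140

140 voxels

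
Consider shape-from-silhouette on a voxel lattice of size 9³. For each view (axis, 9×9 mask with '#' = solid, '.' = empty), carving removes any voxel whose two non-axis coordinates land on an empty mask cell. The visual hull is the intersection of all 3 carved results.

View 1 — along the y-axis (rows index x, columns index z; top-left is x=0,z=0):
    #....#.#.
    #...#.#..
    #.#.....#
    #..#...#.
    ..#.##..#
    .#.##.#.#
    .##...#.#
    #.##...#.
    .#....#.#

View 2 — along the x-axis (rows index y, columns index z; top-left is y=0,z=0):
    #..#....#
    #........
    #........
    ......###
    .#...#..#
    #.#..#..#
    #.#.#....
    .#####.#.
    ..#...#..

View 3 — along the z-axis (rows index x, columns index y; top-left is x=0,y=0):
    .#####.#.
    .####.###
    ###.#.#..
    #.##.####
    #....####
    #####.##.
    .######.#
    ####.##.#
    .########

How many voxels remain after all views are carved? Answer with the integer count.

|visual hull| = 76

before carving: 729 voxels (9×9×9)
  1. axis=1 (XZ plane), |mask|=32  ⇒  voxels=288
  2. axis=0 (YZ plane), |mask|=26  ⇒  voxels=99
  3. axis=2 (XY plane), |mask|=59  ⇒  voxels=76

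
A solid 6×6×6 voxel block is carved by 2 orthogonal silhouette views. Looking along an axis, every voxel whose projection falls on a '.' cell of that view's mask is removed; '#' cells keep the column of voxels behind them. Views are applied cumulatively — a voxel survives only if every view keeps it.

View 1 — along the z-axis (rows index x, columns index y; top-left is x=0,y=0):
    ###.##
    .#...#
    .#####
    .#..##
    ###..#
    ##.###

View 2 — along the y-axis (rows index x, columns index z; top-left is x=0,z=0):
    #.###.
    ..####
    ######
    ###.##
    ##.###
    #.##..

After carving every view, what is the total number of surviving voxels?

108 voxels

start: 6×6×6 = 216 voxels
after view 1 [z-axis, 24 of 36 cells solid] → remaining = 144
after view 2 [y-axis, 27 of 36 cells solid] → remaining = 108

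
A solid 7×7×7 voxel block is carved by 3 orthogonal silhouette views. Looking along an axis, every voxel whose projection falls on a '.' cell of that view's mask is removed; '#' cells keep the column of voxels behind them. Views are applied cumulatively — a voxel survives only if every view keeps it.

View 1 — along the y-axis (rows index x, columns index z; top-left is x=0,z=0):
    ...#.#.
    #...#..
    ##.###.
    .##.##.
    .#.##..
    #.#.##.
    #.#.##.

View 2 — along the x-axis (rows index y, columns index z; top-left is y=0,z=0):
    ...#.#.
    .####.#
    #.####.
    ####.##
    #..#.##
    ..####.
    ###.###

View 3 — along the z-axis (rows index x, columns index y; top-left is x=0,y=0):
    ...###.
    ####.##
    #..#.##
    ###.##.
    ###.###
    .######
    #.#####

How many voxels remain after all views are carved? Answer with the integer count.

start: 7×7×7 = 343 voxels
V1 y: intersect with XZ mask (24 set) -- 168 left
V2 x: intersect with YZ mask (32 set) -- 112 left
V3 z: intersect with XY mask (36 set) -- 83 left

83 voxels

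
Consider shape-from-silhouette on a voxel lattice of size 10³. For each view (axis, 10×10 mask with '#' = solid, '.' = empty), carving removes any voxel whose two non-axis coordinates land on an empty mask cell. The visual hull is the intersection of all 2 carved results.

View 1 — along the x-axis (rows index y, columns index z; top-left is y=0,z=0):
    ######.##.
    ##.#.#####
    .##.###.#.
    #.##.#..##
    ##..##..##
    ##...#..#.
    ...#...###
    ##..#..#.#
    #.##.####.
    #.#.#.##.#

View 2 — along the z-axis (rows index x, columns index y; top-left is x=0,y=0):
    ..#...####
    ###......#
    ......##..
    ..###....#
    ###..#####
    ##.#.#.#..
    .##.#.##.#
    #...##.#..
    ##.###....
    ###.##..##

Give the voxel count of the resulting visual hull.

voxel count = 303

initial block: 10^3 = 1000
  1. axis=0 (YZ plane), |mask|=60  ⇒  voxels=600
  2. axis=2 (XY plane), |mask|=50  ⇒  voxels=303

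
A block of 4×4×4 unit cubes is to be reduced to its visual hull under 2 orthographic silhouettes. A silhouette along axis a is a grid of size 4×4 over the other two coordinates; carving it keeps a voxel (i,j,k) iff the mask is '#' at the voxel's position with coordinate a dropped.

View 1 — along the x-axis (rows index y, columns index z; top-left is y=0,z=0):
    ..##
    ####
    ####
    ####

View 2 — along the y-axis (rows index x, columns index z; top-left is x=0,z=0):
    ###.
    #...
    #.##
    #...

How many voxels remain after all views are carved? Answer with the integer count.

before carving: 64 voxels (4×4×4)
carve view 1 (along x, YZ-mask fill 14/16): 56 voxels remain
carve view 2 (along y, XZ-mask fill 8/16): 27 voxels remain

27 voxels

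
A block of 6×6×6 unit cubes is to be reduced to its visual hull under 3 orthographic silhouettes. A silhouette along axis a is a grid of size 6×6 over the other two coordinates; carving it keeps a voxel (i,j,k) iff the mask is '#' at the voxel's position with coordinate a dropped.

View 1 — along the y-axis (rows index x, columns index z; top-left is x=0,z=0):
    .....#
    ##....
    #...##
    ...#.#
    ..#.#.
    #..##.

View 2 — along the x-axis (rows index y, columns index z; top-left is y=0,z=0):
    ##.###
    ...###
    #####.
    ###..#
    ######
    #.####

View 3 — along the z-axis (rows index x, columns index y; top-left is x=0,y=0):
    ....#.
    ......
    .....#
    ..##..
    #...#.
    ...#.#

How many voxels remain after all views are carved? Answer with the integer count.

initial block: 6^3 = 216
V1 y: intersect with XZ mask (13 set) -- 78 left
V2 x: intersect with YZ mask (28 set) -- 63 left
V3 z: intersect with XY mask (8 set) -- 13 left

|visual hull| = 13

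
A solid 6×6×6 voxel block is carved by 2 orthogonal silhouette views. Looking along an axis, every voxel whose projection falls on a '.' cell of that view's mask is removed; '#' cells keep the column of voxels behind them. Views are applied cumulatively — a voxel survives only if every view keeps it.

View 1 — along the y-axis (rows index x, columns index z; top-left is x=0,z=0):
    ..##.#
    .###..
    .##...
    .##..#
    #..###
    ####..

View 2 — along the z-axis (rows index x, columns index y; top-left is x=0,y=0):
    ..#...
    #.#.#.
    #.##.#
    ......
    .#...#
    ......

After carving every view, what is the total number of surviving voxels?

remaining voxels: 28

start: 6×6×6 = 216 voxels
V1 y: intersect with XZ mask (19 set) -- 114 left
V2 z: intersect with XY mask (10 set) -- 28 left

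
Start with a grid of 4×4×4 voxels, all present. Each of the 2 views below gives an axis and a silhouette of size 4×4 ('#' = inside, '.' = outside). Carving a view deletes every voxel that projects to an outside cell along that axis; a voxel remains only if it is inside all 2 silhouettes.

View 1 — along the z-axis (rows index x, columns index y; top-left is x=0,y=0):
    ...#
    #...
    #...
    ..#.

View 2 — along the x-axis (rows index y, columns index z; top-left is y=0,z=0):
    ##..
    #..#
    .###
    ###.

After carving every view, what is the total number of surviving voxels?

full grid |V| = 64
step 1: project along z, AND mask (4/16) → |grid| = 16
step 2: project along x, AND mask (10/16) → |grid| = 10

remaining voxels: 10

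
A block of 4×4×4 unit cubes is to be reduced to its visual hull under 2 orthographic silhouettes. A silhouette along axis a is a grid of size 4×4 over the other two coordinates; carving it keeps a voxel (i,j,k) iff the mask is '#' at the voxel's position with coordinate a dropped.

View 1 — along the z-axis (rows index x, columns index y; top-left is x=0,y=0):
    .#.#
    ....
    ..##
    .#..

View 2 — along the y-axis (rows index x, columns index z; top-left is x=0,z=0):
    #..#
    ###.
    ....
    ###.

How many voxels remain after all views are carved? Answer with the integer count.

before carving: 64 voxels (4×4×4)
carve view 1 (along z, XY-mask fill 5/16): 20 voxels remain
carve view 2 (along y, XZ-mask fill 8/16): 7 voxels remain

7 voxels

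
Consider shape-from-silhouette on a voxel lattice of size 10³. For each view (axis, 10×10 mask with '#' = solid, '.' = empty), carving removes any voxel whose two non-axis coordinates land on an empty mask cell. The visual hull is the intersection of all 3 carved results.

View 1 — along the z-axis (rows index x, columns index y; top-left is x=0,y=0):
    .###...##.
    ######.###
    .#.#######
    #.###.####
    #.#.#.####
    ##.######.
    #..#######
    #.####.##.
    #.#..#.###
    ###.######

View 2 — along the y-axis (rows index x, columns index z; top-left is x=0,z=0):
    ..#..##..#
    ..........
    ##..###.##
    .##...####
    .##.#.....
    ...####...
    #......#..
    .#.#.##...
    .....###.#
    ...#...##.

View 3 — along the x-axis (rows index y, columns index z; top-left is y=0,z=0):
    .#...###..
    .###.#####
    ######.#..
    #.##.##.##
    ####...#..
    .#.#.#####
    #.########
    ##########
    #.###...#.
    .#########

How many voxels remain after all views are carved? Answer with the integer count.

194 voxels

before carving: 1000 voxels (10×10×10)
[1] z-view keeps 75 columns → grid now 750
[2] y-view keeps 37 columns → grid now 272
[3] x-view keeps 71 columns → grid now 194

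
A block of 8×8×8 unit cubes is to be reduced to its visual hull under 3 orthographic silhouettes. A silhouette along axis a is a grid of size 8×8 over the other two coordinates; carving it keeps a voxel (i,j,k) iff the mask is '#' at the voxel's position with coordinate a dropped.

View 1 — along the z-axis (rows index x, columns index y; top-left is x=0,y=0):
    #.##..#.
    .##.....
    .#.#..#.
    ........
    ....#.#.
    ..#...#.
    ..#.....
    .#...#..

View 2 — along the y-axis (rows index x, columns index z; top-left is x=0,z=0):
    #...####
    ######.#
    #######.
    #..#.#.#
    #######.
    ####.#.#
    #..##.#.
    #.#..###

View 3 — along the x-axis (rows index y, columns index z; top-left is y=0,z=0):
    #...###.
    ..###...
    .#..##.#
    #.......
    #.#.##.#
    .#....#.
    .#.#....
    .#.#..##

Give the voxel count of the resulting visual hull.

before carving: 512 voxels (8×8×8)
after view 1 [z-axis, 16 of 64 cells solid] → remaining = 128
after view 2 [y-axis, 45 of 64 cells solid] → remaining = 95
after view 3 [x-axis, 25 of 64 cells solid] → remaining = 35

remaining voxels: 35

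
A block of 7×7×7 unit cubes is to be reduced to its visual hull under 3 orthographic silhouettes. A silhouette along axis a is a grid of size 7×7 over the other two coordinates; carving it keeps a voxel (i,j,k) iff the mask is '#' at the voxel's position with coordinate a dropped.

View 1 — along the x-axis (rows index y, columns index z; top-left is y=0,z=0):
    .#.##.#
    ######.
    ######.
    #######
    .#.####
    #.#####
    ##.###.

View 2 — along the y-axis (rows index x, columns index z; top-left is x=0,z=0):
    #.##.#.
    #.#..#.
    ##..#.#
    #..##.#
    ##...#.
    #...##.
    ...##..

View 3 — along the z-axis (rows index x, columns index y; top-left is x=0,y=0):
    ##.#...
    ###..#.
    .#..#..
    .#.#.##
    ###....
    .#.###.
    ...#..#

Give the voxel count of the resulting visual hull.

voxel count = 60

initial block: 7^3 = 343
[1] x-view keeps 39 columns → grid now 273
[2] y-view keeps 23 columns → grid now 131
[3] z-view keeps 22 columns → grid now 60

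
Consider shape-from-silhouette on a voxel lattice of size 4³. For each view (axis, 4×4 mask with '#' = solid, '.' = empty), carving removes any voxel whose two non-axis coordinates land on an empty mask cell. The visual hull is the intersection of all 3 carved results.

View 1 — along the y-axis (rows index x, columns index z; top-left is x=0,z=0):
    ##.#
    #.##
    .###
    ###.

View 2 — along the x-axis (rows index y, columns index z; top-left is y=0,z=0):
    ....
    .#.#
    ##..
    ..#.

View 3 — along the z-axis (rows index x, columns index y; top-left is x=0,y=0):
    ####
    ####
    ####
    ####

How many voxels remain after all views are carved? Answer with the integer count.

initial block: 4^3 = 64
step 1: project along y, AND mask (12/16) → |grid| = 48
step 2: project along x, AND mask (5/16) → |grid| = 15
step 3: project along z, AND mask (16/16) → |grid| = 15

|visual hull| = 15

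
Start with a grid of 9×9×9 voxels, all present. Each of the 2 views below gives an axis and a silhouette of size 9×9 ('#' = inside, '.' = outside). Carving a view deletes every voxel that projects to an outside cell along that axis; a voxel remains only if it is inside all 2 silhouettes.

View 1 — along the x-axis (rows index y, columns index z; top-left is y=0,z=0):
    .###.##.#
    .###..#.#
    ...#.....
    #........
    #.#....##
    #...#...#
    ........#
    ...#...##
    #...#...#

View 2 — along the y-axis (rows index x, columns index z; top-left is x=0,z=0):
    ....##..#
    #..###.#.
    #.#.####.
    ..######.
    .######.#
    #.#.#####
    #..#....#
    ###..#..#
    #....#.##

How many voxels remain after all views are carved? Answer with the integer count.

139 voxels

start: 9×9×9 = 729 voxels
  1. axis=0 (YZ plane), |mask|=27  ⇒  voxels=243
  2. axis=1 (XZ plane), |mask|=46  ⇒  voxels=139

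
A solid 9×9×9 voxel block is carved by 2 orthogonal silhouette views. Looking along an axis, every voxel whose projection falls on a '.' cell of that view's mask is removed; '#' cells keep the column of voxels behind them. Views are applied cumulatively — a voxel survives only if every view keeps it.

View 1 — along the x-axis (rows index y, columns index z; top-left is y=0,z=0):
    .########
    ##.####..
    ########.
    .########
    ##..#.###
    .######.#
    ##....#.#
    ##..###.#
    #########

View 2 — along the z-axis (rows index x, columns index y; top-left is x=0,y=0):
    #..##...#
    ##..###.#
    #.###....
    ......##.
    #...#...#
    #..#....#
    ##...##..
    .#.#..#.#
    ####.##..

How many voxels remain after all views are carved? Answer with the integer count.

voxel count = 252

start: 9×9×9 = 729 voxels
V1 x: intersect with YZ mask (62 set) -- 558 left
V2 z: intersect with XY mask (36 set) -- 252 left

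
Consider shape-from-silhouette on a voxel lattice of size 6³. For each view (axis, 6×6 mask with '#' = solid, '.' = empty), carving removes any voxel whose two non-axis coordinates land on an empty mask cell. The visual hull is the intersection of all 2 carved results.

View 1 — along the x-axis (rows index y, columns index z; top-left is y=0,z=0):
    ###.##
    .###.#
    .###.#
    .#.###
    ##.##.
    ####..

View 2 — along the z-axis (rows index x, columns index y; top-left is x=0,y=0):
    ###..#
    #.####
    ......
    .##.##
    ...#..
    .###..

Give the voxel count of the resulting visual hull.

full grid |V| = 216
  1. axis=0 (YZ plane), |mask|=25  ⇒  voxels=150
  2. axis=2 (XY plane), |mask|=17  ⇒  voxels=70

|visual hull| = 70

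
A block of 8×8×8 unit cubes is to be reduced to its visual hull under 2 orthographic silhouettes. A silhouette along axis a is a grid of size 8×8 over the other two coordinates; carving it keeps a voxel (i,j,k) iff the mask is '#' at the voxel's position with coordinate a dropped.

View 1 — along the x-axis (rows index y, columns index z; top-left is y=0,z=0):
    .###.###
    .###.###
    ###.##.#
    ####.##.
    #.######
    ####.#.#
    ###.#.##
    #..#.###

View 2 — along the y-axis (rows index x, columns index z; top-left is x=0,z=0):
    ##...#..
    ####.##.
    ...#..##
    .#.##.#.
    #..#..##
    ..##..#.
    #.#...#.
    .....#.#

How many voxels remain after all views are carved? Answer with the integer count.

voxel count = 174

full grid |V| = 512
carve view 1 (along x, YZ-mask fill 48/64): 384 voxels remain
carve view 2 (along y, XZ-mask fill 28/64): 174 voxels remain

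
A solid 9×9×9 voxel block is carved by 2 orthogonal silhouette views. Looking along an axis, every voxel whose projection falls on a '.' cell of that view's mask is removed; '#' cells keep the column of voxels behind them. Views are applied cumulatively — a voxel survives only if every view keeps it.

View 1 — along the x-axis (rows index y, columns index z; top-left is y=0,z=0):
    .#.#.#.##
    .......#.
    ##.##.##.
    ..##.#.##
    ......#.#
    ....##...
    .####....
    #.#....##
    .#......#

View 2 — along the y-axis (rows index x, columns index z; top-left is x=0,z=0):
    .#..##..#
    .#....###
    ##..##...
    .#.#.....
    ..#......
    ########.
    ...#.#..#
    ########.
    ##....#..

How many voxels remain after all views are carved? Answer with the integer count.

|visual hull| = 126

full grid |V| = 729
step 1: project along x, AND mask (31/81) → |grid| = 279
step 2: project along y, AND mask (37/81) → |grid| = 126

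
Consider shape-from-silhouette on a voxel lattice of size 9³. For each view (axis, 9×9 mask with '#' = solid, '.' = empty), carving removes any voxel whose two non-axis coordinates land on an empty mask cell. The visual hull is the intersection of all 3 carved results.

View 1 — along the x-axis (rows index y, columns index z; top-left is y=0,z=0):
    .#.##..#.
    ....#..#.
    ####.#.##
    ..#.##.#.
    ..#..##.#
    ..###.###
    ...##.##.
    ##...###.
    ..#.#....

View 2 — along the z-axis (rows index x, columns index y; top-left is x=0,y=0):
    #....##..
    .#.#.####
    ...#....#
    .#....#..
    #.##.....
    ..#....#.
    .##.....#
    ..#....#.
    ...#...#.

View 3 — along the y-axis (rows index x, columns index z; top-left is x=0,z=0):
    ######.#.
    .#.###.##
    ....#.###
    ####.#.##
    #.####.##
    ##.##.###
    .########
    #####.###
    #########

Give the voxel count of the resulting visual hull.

initial block: 9^3 = 729
V1 x: intersect with YZ mask (38 set) -- 342 left
V2 z: intersect with XY mask (25 set) -- 108 left
V3 y: intersect with XZ mask (63 set) -- 84 left

|visual hull| = 84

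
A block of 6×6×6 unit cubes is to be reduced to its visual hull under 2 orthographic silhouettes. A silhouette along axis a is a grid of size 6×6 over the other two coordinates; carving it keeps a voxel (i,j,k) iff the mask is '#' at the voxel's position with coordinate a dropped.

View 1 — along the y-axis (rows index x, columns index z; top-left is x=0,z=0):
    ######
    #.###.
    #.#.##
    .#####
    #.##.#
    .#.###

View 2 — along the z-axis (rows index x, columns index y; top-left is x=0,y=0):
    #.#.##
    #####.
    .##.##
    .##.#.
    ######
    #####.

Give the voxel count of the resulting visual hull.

119 voxels

start: 6×6×6 = 216 voxels
  1. axis=1 (XZ plane), |mask|=27  ⇒  voxels=162
  2. axis=2 (XY plane), |mask|=27  ⇒  voxels=119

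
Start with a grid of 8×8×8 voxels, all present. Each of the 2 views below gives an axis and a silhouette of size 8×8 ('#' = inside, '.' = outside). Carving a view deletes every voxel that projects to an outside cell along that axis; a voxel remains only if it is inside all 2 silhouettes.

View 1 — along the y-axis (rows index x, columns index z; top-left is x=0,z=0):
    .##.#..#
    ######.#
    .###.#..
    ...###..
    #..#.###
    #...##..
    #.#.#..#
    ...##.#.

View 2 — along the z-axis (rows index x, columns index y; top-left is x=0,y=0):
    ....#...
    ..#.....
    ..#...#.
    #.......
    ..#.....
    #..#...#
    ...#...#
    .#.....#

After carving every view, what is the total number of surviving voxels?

start: 8×8×8 = 512 voxels
V1 y: intersect with XZ mask (33 set) -- 264 left
V2 z: intersect with XY mask (13 set) -- 50 left

voxel count = 50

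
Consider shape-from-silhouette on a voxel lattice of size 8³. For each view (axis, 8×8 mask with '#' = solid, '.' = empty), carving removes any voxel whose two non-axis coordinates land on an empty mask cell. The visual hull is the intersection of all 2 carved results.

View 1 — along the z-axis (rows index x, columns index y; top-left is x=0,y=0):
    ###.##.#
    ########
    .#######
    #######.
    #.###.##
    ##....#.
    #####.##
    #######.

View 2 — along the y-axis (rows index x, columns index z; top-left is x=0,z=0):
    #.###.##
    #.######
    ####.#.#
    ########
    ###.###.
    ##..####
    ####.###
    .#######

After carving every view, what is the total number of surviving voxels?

|visual hull| = 342

full grid |V| = 512
[1] z-view keeps 51 columns → grid now 408
[2] y-view keeps 53 columns → grid now 342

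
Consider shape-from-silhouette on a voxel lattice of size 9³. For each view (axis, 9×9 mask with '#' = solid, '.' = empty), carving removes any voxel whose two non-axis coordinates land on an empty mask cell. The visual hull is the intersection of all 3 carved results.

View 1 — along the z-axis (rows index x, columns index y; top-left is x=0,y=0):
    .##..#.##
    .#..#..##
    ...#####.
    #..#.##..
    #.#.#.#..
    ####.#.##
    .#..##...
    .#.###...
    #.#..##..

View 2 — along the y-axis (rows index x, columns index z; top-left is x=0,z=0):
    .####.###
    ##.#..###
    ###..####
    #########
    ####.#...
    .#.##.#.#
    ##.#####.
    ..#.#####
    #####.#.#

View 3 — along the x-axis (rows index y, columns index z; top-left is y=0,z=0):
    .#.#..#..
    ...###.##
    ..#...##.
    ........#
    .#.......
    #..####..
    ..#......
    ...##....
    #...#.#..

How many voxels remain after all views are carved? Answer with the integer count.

start: 9×9×9 = 729 voxels
  1. axis=2 (XY plane), |mask|=40  ⇒  voxels=360
  2. axis=1 (XZ plane), |mask|=59  ⇒  voxels=258
  3. axis=0 (YZ plane), |mask|=24  ⇒  voxels=85

remaining voxels: 85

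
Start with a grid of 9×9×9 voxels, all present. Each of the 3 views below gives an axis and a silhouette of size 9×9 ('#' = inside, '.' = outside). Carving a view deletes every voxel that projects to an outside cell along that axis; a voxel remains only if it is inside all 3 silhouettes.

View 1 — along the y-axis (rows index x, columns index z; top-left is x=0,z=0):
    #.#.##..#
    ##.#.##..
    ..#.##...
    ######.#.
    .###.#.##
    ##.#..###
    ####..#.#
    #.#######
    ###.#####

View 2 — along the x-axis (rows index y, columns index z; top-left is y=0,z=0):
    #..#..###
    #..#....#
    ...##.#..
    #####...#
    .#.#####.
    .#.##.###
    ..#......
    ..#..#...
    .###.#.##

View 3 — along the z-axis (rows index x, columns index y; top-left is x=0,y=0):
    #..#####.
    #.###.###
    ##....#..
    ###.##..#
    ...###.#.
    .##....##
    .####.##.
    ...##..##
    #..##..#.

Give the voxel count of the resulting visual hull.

full grid |V| = 729
[1] y-view keeps 54 columns → grid now 486
[2] x-view keeps 38 columns → grid now 226
[3] z-view keeps 44 columns → grid now 122

voxel count = 122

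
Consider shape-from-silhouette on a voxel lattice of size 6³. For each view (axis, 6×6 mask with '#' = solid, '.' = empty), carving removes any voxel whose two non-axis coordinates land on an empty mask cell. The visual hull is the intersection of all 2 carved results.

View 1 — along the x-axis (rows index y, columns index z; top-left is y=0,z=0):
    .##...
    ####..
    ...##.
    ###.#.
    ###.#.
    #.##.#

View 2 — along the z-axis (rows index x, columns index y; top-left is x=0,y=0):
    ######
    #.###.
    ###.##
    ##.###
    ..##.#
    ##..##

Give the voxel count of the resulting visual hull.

initial block: 6^3 = 216
[1] x-view keeps 20 columns → grid now 120
[2] z-view keeps 27 columns → grid now 90

voxel count = 90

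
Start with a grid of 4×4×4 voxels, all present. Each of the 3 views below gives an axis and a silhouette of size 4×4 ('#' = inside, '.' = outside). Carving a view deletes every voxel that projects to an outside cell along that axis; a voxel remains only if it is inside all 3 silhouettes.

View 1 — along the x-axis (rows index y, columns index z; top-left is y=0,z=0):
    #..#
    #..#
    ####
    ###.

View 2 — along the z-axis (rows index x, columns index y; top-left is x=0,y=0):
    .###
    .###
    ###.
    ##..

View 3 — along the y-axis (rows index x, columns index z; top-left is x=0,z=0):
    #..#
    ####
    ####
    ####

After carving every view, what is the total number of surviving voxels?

full grid |V| = 64
step 1: project along x, AND mask (11/16) → |grid| = 44
step 2: project along z, AND mask (11/16) → |grid| = 30
step 3: project along y, AND mask (14/16) → |grid| = 26

|visual hull| = 26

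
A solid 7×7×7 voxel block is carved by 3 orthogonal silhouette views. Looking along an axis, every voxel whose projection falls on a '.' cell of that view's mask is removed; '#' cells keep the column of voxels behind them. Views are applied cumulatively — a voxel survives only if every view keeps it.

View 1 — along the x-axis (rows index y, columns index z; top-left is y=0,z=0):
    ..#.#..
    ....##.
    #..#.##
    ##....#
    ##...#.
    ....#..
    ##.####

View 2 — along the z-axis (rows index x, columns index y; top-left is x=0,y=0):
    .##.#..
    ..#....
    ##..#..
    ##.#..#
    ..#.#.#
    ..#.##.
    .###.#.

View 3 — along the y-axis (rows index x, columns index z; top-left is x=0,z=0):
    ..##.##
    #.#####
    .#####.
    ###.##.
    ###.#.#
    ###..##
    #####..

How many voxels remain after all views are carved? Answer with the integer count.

voxel count = 45

full grid |V| = 343
V1 x: intersect with YZ mask (21 set) -- 147 left
V2 z: intersect with XY mask (21 set) -- 64 left
V3 y: intersect with XZ mask (35 set) -- 45 left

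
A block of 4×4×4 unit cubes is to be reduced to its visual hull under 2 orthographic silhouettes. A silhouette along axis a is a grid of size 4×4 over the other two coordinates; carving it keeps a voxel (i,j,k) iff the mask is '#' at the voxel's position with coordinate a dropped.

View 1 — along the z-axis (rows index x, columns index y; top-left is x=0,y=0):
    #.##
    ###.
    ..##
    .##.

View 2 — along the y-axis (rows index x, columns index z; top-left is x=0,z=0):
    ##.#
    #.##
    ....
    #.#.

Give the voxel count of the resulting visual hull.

voxel count = 22

full grid |V| = 64
after view 1 [z-axis, 10 of 16 cells solid] → remaining = 40
after view 2 [y-axis, 8 of 16 cells solid] → remaining = 22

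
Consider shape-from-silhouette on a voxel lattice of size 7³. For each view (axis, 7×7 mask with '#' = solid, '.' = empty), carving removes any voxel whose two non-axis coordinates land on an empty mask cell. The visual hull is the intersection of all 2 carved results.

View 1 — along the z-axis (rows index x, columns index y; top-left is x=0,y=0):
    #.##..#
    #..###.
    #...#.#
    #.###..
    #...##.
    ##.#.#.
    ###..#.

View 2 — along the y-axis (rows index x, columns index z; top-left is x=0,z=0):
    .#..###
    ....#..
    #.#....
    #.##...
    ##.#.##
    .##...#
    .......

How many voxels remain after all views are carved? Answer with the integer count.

|visual hull| = 65

before carving: 343 voxels (7×7×7)
after view 1 [z-axis, 26 of 49 cells solid] → remaining = 182
after view 2 [y-axis, 18 of 49 cells solid] → remaining = 65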